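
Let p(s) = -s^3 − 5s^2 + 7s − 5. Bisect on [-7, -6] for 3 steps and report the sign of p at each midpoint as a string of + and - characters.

++-

m = -6.5, p(m) = 12.875 (+); new bracket [-6.5, -6]
m = -6.25, p(m) = 0.078125 (+); new bracket [-6.25, -6]
m = -6.125, p(m) = -5.669922 (−); new bracket [-6.25, -6.125]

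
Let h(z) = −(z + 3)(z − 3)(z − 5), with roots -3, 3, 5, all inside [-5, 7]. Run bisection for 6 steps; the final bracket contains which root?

-3

midpoint 1: h = -32 < 0 → [-5, 1]
midpoint -2: h = -35 < 0 → [-5, -2]
midpoint -3.5: h = 27.625 > 0 → [-3.5, -2]
midpoint -2.75: h = -11.1406 < 0 → [-3.5, -2.75]
midpoint -3.125: h = 6.2207 > 0 → [-3.125, -2.75]
midpoint -2.9375: h = -2.9456 < 0 → [-3.125, -2.9375]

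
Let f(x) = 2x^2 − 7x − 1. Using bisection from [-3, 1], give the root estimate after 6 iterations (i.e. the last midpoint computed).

-0.1875

x = -1 gives f = 8, positive; keep [-1, 1]
x = 0 gives f = -1, negative; keep [-1, 0]
x = -0.5 gives f = 3, positive; keep [-0.5, 0]
x = -0.25 gives f = 0.875, positive; keep [-0.25, 0]
x = -0.125 gives f = -0.0938, negative; keep [-0.25, -0.125]
x = -0.1875 gives f = 0.3828, positive; keep [-0.1875, -0.125]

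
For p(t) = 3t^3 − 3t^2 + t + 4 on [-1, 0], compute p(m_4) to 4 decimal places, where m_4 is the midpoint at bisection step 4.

-0.4021

midpoint -0.5: p = 2.375 > 0 → [-1, -0.5]
midpoint -0.75: p = 0.296875 > 0 → [-1, -0.75]
midpoint -0.875: p = -1.181641 < 0 → [-0.875, -0.75]
midpoint -0.8125: p = -0.4021 < 0 → [-0.8125, -0.75]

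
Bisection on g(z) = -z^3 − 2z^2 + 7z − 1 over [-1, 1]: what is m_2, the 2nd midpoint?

g(0) = -1 < 0, so the root lies in [0, 1]
g(0.5) = 1.875 > 0, so the root lies in [0, 0.5]

0.5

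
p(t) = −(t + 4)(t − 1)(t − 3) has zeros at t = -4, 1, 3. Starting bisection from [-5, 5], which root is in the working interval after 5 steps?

t = 0 gives p = -12, negative; keep [-5, 0]
t = -2.5 gives p = -28.875, negative; keep [-5, -2.5]
t = -3.75 gives p = -8.015625, negative; keep [-5, -3.75]
t = -4.375 gives p = 14.8652, positive; keep [-4.375, -3.75]
t = -4.0625 gives p = 2.2346, positive; keep [-4.0625, -3.75]

-4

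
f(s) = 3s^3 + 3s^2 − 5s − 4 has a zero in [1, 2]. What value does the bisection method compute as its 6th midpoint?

1.234375

f(1.5) = 5.375 > 0, so the root lies in [1, 1.5]
f(1.25) = 0.296875 > 0, so the root lies in [1, 1.25]
f(1.125) = -1.556641 < 0, so the root lies in [1.125, 1.25]
f(1.1875) = -0.6833 < 0, so the root lies in [1.1875, 1.25]
f(1.21875) = -0.2069 < 0, so the root lies in [1.21875, 1.25]
f(1.234375) = 0.0416 > 0, so the root lies in [1.21875, 1.234375]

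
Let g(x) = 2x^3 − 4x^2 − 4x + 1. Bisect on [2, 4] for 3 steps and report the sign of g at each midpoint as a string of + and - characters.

midpoint 3: g = 7 > 0 → [2, 3]
midpoint 2.5: g = -2.75 < 0 → [2.5, 3]
midpoint 2.75: g = 1.34375 > 0 → [2.5, 2.75]

+-+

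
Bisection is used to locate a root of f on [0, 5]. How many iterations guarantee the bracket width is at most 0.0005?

Width after n steps is 5/2^n. Need 2^n ≥ 5/0.0005 = 10000.
2^13 = 8192 < 10000 ≤ 2^14 = 16384, so n = 14.

14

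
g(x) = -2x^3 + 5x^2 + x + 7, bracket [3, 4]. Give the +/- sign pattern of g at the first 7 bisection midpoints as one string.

m = 3.5, g(m) = -14 (−); new bracket [3, 3.5]
m = 3.25, g(m) = -5.59375 (−); new bracket [3, 3.25]
m = 3.125, g(m) = -2.082031 (−); new bracket [3, 3.125]
m = 3.0625, g(m) = -0.4888 (−); new bracket [3, 3.0625]
m = 3.03125, g(m) = 0.2685 (+); new bracket [3.03125, 3.0625]
m = 3.046875, g(m) = -0.1069 (−); new bracket [3.03125, 3.046875]
m = 3.0390625, g(m) = 0.0816 (+); new bracket [3.0390625, 3.046875]

----+-+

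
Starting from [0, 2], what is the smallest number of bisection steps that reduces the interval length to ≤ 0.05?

Width after n steps is 2/2^n. Need 2^n ≥ 2/0.05 = 40.
2^5 = 32 < 40 ≤ 2^6 = 64, so n = 6.

6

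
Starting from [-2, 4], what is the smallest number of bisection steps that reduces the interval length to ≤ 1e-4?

16

Width after n steps is 6/2^n. Need 2^n ≥ 6/1e-4 = 60000.
2^15 = 32768 < 60000 ≤ 2^16 = 65536, so n = 16.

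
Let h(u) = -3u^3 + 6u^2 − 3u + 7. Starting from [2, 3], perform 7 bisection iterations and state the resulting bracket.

[2.0625, 2.0703125]

m = 2.5, h(m) = -9.875 (−); new bracket [2, 2.5]
m = 2.25, h(m) = -3.546875 (−); new bracket [2, 2.25]
m = 2.125, h(m) = -1.068359 (−); new bracket [2, 2.125]
m = 2.0625, h(m) = 0.0149 (+); new bracket [2.0625, 2.125]
m = 2.09375, h(m) = -0.5142 (−); new bracket [2.0625, 2.09375]
m = 2.078125, h(m) = -0.2465 (−); new bracket [2.0625, 2.078125]
m = 2.0703125, h(m) = -0.1151 (−); new bracket [2.0625, 2.0703125]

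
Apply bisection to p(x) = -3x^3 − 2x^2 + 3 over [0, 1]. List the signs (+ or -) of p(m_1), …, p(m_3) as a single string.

midpoint 0.5: p = 2.125 > 0 → [0.5, 1]
midpoint 0.75: p = 0.609375 > 0 → [0.75, 1]
midpoint 0.875: p = -0.541016 < 0 → [0.75, 0.875]

++-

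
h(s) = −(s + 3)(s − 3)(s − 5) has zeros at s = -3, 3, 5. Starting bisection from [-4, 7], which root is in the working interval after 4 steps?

-3

s = 1.5 gives h = -23.625, negative; keep [-4, 1.5]
s = -1.25 gives h = -46.484375, negative; keep [-4, -1.25]
s = -2.625 gives h = -16.083984, negative; keep [-4, -2.625]
s = -3.3125 gives h = 16.3977, positive; keep [-3.3125, -2.625]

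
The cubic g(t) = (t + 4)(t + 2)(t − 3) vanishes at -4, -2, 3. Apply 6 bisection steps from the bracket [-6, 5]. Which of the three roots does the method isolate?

m = -0.5, g(m) = -18.375 (−); new bracket [-0.5, 5]
m = 2.25, g(m) = -19.921875 (−); new bracket [2.25, 5]
m = 3.625, g(m) = 26.806641 (+); new bracket [2.25, 3.625]
m = 2.9375, g(m) = -2.1409 (−); new bracket [2.9375, 3.625]
m = 3.28125, g(m) = 10.8152 (+); new bracket [2.9375, 3.28125]
m = 3.109375, g(m) = 3.973 (+); new bracket [2.9375, 3.109375]

3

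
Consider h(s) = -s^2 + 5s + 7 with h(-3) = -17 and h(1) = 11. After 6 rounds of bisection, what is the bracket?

[-1.1875, -1.125]

h(-1) = 1 > 0, so the root lies in [-3, -1]
h(-2) = -7 < 0, so the root lies in [-2, -1]
h(-1.5) = -2.75 < 0, so the root lies in [-1.5, -1]
h(-1.25) = -0.8125 < 0, so the root lies in [-1.25, -1]
h(-1.125) = 0.1094 > 0, so the root lies in [-1.25, -1.125]
h(-1.1875) = -0.3477 < 0, so the root lies in [-1.1875, -1.125]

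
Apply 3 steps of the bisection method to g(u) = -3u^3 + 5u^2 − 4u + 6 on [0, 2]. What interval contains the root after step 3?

u = 1 gives g = 4, positive; keep [1, 2]
u = 1.5 gives g = 1.125, positive; keep [1.5, 2]
u = 1.75 gives g = -1.765625, negative; keep [1.5, 1.75]

[1.5, 1.75]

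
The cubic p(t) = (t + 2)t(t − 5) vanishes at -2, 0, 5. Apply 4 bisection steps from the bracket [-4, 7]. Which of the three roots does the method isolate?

5

p(1.5) = -18.375 < 0, so the root lies in [1.5, 7]
p(4.25) = -19.921875 < 0, so the root lies in [4.25, 7]
p(5.625) = 26.806641 > 0, so the root lies in [4.25, 5.625]
p(4.9375) = -2.1409 < 0, so the root lies in [4.9375, 5.625]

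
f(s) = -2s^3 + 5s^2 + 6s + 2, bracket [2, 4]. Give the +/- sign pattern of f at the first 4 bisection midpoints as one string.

m = 3, f(m) = 11 (+); new bracket [3, 4]
m = 3.5, f(m) = -1.5 (−); new bracket [3, 3.5]
m = 3.25, f(m) = 5.65625 (+); new bracket [3.25, 3.5]
m = 3.375, f(m) = 2.3164 (+); new bracket [3.375, 3.5]

+-++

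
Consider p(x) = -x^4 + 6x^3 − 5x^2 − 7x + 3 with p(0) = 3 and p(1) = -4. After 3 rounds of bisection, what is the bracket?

midpoint 0.5: p = -1.0625 < 0 → [0, 0.5]
midpoint 0.25: p = 1.027344 > 0 → [0.25, 0.5]
midpoint 0.375: p = -0.031494 < 0 → [0.25, 0.375]

[0.25, 0.375]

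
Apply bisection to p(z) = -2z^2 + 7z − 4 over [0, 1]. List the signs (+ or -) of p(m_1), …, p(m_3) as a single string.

m = 0.5, p(m) = -1 (−); new bracket [0.5, 1]
m = 0.75, p(m) = 0.125 (+); new bracket [0.5, 0.75]
m = 0.625, p(m) = -0.40625 (−); new bracket [0.625, 0.75]

-+-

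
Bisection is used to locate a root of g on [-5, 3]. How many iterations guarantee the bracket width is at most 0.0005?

Width after n steps is 8/2^n. Need 2^n ≥ 8/0.0005 = 16000.
2^13 = 8192 < 16000 ≤ 2^14 = 16384, so n = 14.

14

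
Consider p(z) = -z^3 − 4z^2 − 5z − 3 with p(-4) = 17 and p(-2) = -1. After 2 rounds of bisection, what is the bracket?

[-2.5, -2]

p(-3) = 3 > 0, so the root lies in [-3, -2]
p(-2.5) = 0.125 > 0, so the root lies in [-2.5, -2]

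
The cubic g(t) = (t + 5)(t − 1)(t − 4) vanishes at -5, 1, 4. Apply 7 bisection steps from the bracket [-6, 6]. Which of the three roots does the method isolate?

-5

m = 0, g(m) = 20 (+); new bracket [-6, 0]
m = -3, g(m) = 56 (+); new bracket [-6, -3]
m = -4.5, g(m) = 23.375 (+); new bracket [-6, -4.5]
m = -5.25, g(m) = -14.4531 (−); new bracket [-5.25, -4.5]
m = -4.875, g(m) = 6.5176 (+); new bracket [-5.25, -4.875]
m = -5.0625, g(m) = -3.4338 (−); new bracket [-5.0625, -4.875]
m = -4.96875, g(m) = 1.6729 (+); new bracket [-5.0625, -4.96875]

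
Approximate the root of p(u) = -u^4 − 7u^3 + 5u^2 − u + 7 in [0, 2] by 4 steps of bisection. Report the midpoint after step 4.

1.125

p(1) = 3 > 0, so the root lies in [1, 2]
p(1.5) = -11.9375 < 0, so the root lies in [1, 1.5]
p(1.25) = -2.550781 < 0, so the root lies in [1, 1.25]
p(1.125) = 0.6345 > 0, so the root lies in [1.125, 1.25]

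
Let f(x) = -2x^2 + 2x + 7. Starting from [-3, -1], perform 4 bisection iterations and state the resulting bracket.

midpoint -2: f = -5 < 0 → [-2, -1]
midpoint -1.5: f = -0.5 < 0 → [-1.5, -1]
midpoint -1.25: f = 1.375 > 0 → [-1.5, -1.25]
midpoint -1.375: f = 0.4688 > 0 → [-1.5, -1.375]

[-1.5, -1.375]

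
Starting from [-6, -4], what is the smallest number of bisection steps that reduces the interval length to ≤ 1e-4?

Width after n steps is 2/2^n. Need 2^n ≥ 2/1e-4 = 20000.
2^14 = 16384 < 20000 ≤ 2^15 = 32768, so n = 15.

15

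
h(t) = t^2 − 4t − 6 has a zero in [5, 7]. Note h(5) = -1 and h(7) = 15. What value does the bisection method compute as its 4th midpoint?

5.125

m = 6, h(m) = 6 (+); new bracket [5, 6]
m = 5.5, h(m) = 2.25 (+); new bracket [5, 5.5]
m = 5.25, h(m) = 0.5625 (+); new bracket [5, 5.25]
m = 5.125, h(m) = -0.2344 (−); new bracket [5.125, 5.25]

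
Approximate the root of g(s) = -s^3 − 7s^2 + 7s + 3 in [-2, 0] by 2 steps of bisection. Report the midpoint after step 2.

-0.5

m = -1, g(m) = -10 (−); new bracket [-1, 0]
m = -0.5, g(m) = -2.125 (−); new bracket [-0.5, 0]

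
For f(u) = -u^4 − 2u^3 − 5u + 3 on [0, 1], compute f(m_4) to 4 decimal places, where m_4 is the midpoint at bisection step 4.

-0.2686

m = 0.5, f(m) = 0.1875 (+); new bracket [0.5, 1]
m = 0.75, f(m) = -1.910156 (−); new bracket [0.5, 0.75]
m = 0.625, f(m) = -0.765869 (−); new bracket [0.5, 0.625]
m = 0.5625, f(m) = -0.2686 (−); new bracket [0.5, 0.5625]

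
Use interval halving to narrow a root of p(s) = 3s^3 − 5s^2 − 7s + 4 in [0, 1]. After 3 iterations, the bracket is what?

[0.375, 0.5]

m = 0.5, p(m) = -0.375 (−); new bracket [0, 0.5]
m = 0.25, p(m) = 1.984375 (+); new bracket [0.25, 0.5]
m = 0.375, p(m) = 0.830078 (+); new bracket [0.375, 0.5]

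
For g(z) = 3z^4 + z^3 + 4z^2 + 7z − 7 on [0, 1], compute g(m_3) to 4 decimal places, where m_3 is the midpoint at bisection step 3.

-0.3606

z = 0.5 gives g = -2.1875, negative; keep [0.5, 1]
z = 0.75 gives g = 1.871094, positive; keep [0.5, 0.75]
z = 0.625 gives g = -0.360596, negative; keep [0.625, 0.75]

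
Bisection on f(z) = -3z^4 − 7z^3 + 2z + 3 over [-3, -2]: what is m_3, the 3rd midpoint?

-2.375

m = -2.5, f(m) = -9.8125 (−); new bracket [-2.5, -2]
m = -2.25, f(m) = 1.347656 (+); new bracket [-2.5, -2.25]
m = -2.375, f(m) = -3.424561 (−); new bracket [-2.375, -2.25]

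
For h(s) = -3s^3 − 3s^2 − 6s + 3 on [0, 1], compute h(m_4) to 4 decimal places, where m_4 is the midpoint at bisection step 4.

h(0.5) = -1.125 < 0, so the root lies in [0, 0.5]
h(0.25) = 1.265625 > 0, so the root lies in [0.25, 0.5]
h(0.375) = 0.169922 > 0, so the root lies in [0.375, 0.5]
h(0.4375) = -0.4504 < 0, so the root lies in [0.375, 0.4375]

-0.4504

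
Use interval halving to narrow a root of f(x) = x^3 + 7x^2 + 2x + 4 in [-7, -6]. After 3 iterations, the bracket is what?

m = -6.5, f(m) = 12.125 (+); new bracket [-7, -6.5]
m = -6.75, f(m) = 1.890625 (+); new bracket [-7, -6.75]
m = -6.875, f(m) = -3.841797 (−); new bracket [-6.875, -6.75]

[-6.875, -6.75]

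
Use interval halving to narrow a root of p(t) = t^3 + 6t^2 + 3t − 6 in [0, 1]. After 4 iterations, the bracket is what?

[0.6875, 0.75]

midpoint 0.5: p = -2.875 < 0 → [0.5, 1]
midpoint 0.75: p = 0.046875 > 0 → [0.5, 0.75]
midpoint 0.625: p = -1.537109 < 0 → [0.625, 0.75]
midpoint 0.6875: p = -0.7766 < 0 → [0.6875, 0.75]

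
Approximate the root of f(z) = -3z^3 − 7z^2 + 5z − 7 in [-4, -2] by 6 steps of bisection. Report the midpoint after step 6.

midpoint -3: f = -4 < 0 → [-4, -3]
midpoint -3.5: f = 18.375 > 0 → [-3.5, -3]
midpoint -3.25: f = 5.796875 > 0 → [-3.25, -3]
midpoint -3.125: f = 0.5684 > 0 → [-3.125, -3]
midpoint -3.0625: f = -1.7961 < 0 → [-3.125, -3.0625]
midpoint -3.09375: f = -0.6342 < 0 → [-3.125, -3.09375]

-3.09375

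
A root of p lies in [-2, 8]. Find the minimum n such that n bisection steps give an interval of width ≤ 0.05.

Width after n steps is 10/2^n. Need 2^n ≥ 10/0.05 = 200.
2^7 = 128 < 200 ≤ 2^8 = 256, so n = 8.

8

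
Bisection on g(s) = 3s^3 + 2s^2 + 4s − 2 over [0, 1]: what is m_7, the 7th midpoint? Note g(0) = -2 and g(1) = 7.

midpoint 0.5: g = 0.875 > 0 → [0, 0.5]
midpoint 0.25: g = -0.828125 < 0 → [0.25, 0.5]
midpoint 0.375: g = -0.060547 < 0 → [0.375, 0.5]
midpoint 0.4375: g = 0.384 > 0 → [0.375, 0.4375]
midpoint 0.40625: g = 0.1562 > 0 → [0.375, 0.40625]
midpoint 0.390625: g = 0.0465 > 0 → [0.375, 0.390625]
midpoint 0.3828125: g = -0.0074 < 0 → [0.3828125, 0.390625]

0.3828125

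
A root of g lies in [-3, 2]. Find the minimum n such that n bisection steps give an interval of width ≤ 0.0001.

Width after n steps is 5/2^n. Need 2^n ≥ 5/0.0001 = 50000.
2^15 = 32768 < 50000 ≤ 2^16 = 65536, so n = 16.

16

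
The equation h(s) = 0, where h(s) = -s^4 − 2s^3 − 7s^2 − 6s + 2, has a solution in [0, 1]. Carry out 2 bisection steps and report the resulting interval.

midpoint 0.5: h = -3.0625 < 0 → [0, 0.5]
midpoint 0.25: h = 0.027344 > 0 → [0.25, 0.5]

[0.25, 0.5]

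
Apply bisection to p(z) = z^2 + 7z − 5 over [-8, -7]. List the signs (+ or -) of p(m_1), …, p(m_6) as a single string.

-+-++-

midpoint -7.5: p = -1.25 < 0 → [-8, -7.5]
midpoint -7.75: p = 0.8125 > 0 → [-7.75, -7.5]
midpoint -7.625: p = -0.234375 < 0 → [-7.75, -7.625]
midpoint -7.6875: p = 0.2852 > 0 → [-7.6875, -7.625]
midpoint -7.65625: p = 0.0244 > 0 → [-7.65625, -7.625]
midpoint -7.640625: p = -0.1052 < 0 → [-7.65625, -7.640625]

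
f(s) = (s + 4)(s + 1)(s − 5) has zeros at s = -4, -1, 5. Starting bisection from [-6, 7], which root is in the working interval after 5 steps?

5

midpoint 0.5: f = -30.375 < 0 → [0.5, 7]
midpoint 3.75: f = -46.015625 < 0 → [3.75, 7]
midpoint 5.375: f = 22.412109 > 0 → [3.75, 5.375]
midpoint 4.5625: f = -20.8376 < 0 → [4.5625, 5.375]
midpoint 4.96875: f = -1.6729 < 0 → [4.96875, 5.375]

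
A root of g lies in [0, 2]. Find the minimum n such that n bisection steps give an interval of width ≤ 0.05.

6

Width after n steps is 2/2^n. Need 2^n ≥ 2/0.05 = 40.
2^5 = 32 < 40 ≤ 2^6 = 64, so n = 6.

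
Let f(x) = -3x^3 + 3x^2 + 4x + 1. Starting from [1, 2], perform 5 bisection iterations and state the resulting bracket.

midpoint 1.5: f = 3.625 > 0 → [1.5, 2]
midpoint 1.75: f = 1.109375 > 0 → [1.75, 2]
midpoint 1.875: f = -0.728516 < 0 → [1.75, 1.875]
midpoint 1.8125: f = 0.2424 > 0 → [1.8125, 1.875]
midpoint 1.84375: f = -0.2298 < 0 → [1.8125, 1.84375]

[1.8125, 1.84375]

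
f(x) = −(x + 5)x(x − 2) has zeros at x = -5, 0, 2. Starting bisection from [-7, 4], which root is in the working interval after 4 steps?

-5

f(-1.5) = -18.375 < 0, so the root lies in [-7, -1.5]
f(-4.25) = -19.921875 < 0, so the root lies in [-7, -4.25]
f(-5.625) = 26.806641 > 0, so the root lies in [-5.625, -4.25]
f(-4.9375) = -2.1409 < 0, so the root lies in [-5.625, -4.9375]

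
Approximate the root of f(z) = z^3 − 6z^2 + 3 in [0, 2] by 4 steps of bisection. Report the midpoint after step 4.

0.875

f(1) = -2 < 0, so the root lies in [0, 1]
f(0.5) = 1.625 > 0, so the root lies in [0.5, 1]
f(0.75) = 0.046875 > 0, so the root lies in [0.75, 1]
f(0.875) = -0.9238 < 0, so the root lies in [0.75, 0.875]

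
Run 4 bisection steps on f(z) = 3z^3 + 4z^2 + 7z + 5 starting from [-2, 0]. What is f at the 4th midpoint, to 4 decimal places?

-0.0723

midpoint -1: f = -1 < 0 → [-1, 0]
midpoint -0.5: f = 2.125 > 0 → [-1, -0.5]
midpoint -0.75: f = 0.734375 > 0 → [-1, -0.75]
midpoint -0.875: f = -0.0723 < 0 → [-0.875, -0.75]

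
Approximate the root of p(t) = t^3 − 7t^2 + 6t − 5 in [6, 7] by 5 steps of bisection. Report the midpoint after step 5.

p(6.5) = 12.875 > 0, so the root lies in [6, 6.5]
p(6.25) = 3.203125 > 0, so the root lies in [6, 6.25]
p(6.125) = -1.076172 < 0, so the root lies in [6.125, 6.25]
p(6.1875) = 1.0183 > 0, so the root lies in [6.125, 6.1875]
p(6.15625) = -0.0401 < 0, so the root lies in [6.15625, 6.1875]

6.15625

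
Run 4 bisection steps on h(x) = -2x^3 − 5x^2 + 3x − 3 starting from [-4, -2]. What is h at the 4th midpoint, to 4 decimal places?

h(-3) = -3 < 0, so the root lies in [-4, -3]
h(-3.5) = 11 > 0, so the root lies in [-3.5, -3]
h(-3.25) = 3.09375 > 0, so the root lies in [-3.25, -3]
h(-3.125) = -0.168 < 0, so the root lies in [-3.25, -3.125]

-0.1680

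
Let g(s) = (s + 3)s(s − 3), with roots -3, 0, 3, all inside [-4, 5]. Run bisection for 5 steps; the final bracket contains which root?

3

g(0.5) = -4.375 < 0, so the root lies in [0.5, 5]
g(2.75) = -3.953125 < 0, so the root lies in [2.75, 5]
g(3.875) = 23.310547 > 0, so the root lies in [2.75, 3.875]
g(3.3125) = 6.5344 > 0, so the root lies in [2.75, 3.3125]
g(3.03125) = 0.5713 > 0, so the root lies in [2.75, 3.03125]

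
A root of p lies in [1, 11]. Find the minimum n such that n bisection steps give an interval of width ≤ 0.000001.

Width after n steps is 10/2^n. Need 2^n ≥ 10/0.000001 = 10000000.
2^23 = 8388608 < 10000000 ≤ 2^24 = 16777216, so n = 24.

24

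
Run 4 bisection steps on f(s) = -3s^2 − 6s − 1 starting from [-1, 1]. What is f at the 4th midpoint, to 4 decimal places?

-0.2969

f(0) = -1 < 0, so the root lies in [-1, 0]
f(-0.5) = 1.25 > 0, so the root lies in [-0.5, 0]
f(-0.25) = 0.3125 > 0, so the root lies in [-0.25, 0]
f(-0.125) = -0.2969 < 0, so the root lies in [-0.25, -0.125]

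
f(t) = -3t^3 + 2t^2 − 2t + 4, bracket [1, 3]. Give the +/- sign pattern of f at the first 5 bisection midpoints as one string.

---+-

m = 2, f(m) = -16 (−); new bracket [1, 2]
m = 1.5, f(m) = -4.625 (−); new bracket [1, 1.5]
m = 1.25, f(m) = -1.234375 (−); new bracket [1, 1.25]
m = 1.125, f(m) = 0.0098 (+); new bracket [1.125, 1.25]
m = 1.1875, f(m) = -0.5784 (−); new bracket [1.125, 1.1875]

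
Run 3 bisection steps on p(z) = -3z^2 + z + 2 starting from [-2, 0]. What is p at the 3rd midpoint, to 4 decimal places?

m = -1, p(m) = -2 (−); new bracket [-1, 0]
m = -0.5, p(m) = 0.75 (+); new bracket [-1, -0.5]
m = -0.75, p(m) = -0.4375 (−); new bracket [-0.75, -0.5]

-0.4375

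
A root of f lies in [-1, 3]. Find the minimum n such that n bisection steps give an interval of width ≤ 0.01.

9

Width after n steps is 4/2^n. Need 2^n ≥ 4/0.01 = 400.
2^8 = 256 < 400 ≤ 2^9 = 512, so n = 9.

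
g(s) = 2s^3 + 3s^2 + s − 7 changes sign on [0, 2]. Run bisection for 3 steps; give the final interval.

midpoint 1: g = -1 < 0 → [1, 2]
midpoint 1.5: g = 8 > 0 → [1, 1.5]
midpoint 1.25: g = 2.84375 > 0 → [1, 1.25]

[1, 1.25]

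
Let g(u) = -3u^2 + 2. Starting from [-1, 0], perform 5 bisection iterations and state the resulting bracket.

u = -0.5 gives g = 1.25, positive; keep [-1, -0.5]
u = -0.75 gives g = 0.3125, positive; keep [-1, -0.75]
u = -0.875 gives g = -0.296875, negative; keep [-0.875, -0.75]
u = -0.8125 gives g = 0.0195, positive; keep [-0.875, -0.8125]
u = -0.84375 gives g = -0.1357, negative; keep [-0.84375, -0.8125]

[-0.84375, -0.8125]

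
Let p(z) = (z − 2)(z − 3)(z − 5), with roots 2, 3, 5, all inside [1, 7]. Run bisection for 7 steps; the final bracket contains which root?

5

m = 4, p(m) = -2 (−); new bracket [4, 7]
m = 5.5, p(m) = 4.375 (+); new bracket [4, 5.5]
m = 4.75, p(m) = -1.203125 (−); new bracket [4.75, 5.5]
m = 5.125, p(m) = 0.8301 (+); new bracket [4.75, 5.125]
m = 4.9375, p(m) = -0.3557 (−); new bracket [4.9375, 5.125]
m = 5.03125, p(m) = 0.1924 (+); new bracket [4.9375, 5.03125]
m = 4.984375, p(m) = -0.0925 (−); new bracket [4.984375, 5.03125]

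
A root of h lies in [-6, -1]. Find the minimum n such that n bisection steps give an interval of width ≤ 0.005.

Width after n steps is 5/2^n. Need 2^n ≥ 5/0.005 = 1000.
2^9 = 512 < 1000 ≤ 2^10 = 1024, so n = 10.

10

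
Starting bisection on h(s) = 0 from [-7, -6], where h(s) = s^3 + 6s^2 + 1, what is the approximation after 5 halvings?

h(-6.5) = -20.125 < 0, so the root lies in [-6.5, -6]
h(-6.25) = -8.765625 < 0, so the root lies in [-6.25, -6]
h(-6.125) = -3.689453 < 0, so the root lies in [-6.125, -6]
h(-6.0625) = -1.2971 < 0, so the root lies in [-6.0625, -6]
h(-6.03125) = -0.1367 < 0, so the root lies in [-6.03125, -6]

-6.03125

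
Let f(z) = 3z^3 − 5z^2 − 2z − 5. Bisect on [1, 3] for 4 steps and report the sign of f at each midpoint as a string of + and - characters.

m = 2, f(m) = -5 (−); new bracket [2, 3]
m = 2.5, f(m) = 5.625 (+); new bracket [2, 2.5]
m = 2.25, f(m) = -0.640625 (−); new bracket [2.25, 2.5]
m = 2.375, f(m) = 2.2363 (+); new bracket [2.25, 2.375]

-+-+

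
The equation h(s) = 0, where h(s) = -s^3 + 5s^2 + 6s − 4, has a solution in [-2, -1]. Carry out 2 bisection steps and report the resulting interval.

[-1.5, -1.25]

h(-1.5) = 1.625 > 0, so the root lies in [-1.5, -1]
h(-1.25) = -1.734375 < 0, so the root lies in [-1.5, -1.25]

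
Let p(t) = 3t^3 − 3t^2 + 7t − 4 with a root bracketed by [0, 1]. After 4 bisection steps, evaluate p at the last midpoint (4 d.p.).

0.3694

midpoint 0.5: p = -0.875 < 0 → [0.5, 1]
midpoint 0.75: p = 0.828125 > 0 → [0.5, 0.75]
midpoint 0.625: p = -0.064453 < 0 → [0.625, 0.75]
midpoint 0.6875: p = 0.3694 > 0 → [0.625, 0.6875]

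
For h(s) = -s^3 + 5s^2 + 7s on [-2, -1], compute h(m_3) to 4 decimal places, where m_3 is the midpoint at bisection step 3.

m = -1.5, h(m) = 4.125 (+); new bracket [-1.5, -1]
m = -1.25, h(m) = 1.015625 (+); new bracket [-1.25, -1]
m = -1.125, h(m) = -0.123047 (−); new bracket [-1.25, -1.125]

-0.1230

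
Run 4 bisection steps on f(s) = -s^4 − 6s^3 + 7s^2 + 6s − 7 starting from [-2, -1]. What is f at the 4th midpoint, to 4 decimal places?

m = -1.5, f(m) = 14.9375 (+); new bracket [-1.5, -1]
m = -1.25, f(m) = 5.714844 (+); new bracket [-1.25, -1]
m = -1.125, f(m) = 2.050537 (+); new bracket [-1.125, -1]
m = -1.0625, f(m) = 0.4497 (+); new bracket [-1.0625, -1]

0.4497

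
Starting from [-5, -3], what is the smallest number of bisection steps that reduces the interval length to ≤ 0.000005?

Width after n steps is 2/2^n. Need 2^n ≥ 2/0.000005 = 400000.
2^18 = 262144 < 400000 ≤ 2^19 = 524288, so n = 19.

19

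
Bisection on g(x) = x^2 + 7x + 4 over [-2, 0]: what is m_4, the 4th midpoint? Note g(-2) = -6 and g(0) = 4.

-0.625

x = -1 gives g = -2, negative; keep [-1, 0]
x = -0.5 gives g = 0.75, positive; keep [-1, -0.5]
x = -0.75 gives g = -0.6875, negative; keep [-0.75, -0.5]
x = -0.625 gives g = 0.0156, positive; keep [-0.75, -0.625]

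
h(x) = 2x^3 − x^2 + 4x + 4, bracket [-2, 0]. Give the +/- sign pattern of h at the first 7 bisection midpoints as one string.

-+-++--

midpoint -1: h = -3 < 0 → [-1, 0]
midpoint -0.5: h = 1.5 > 0 → [-1, -0.5]
midpoint -0.75: h = -0.40625 < 0 → [-0.75, -0.5]
midpoint -0.625: h = 0.6211 > 0 → [-0.75, -0.625]
midpoint -0.6875: h = 0.1274 > 0 → [-0.75, -0.6875]
midpoint -0.71875: h = -0.1342 < 0 → [-0.71875, -0.6875]
midpoint -0.703125: h = -0.0021 < 0 → [-0.703125, -0.6875]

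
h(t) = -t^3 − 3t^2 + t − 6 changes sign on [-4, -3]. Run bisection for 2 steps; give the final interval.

[-3.75, -3.5]

midpoint -3.5: h = -3.375 < 0 → [-4, -3.5]
midpoint -3.75: h = 0.796875 > 0 → [-3.75, -3.5]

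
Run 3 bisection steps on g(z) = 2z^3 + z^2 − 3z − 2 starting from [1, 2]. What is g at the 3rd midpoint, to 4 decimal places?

0.9648

g(1.5) = 2.5 > 0, so the root lies in [1, 1.5]
g(1.25) = -0.28125 < 0, so the root lies in [1.25, 1.5]
g(1.375) = 0.964844 > 0, so the root lies in [1.25, 1.375]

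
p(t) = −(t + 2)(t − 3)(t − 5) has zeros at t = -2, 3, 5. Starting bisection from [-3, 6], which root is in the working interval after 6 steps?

p(1.5) = -18.375 < 0, so the root lies in [-3, 1.5]
p(-0.75) = -26.953125 < 0, so the root lies in [-3, -0.75]
p(-1.875) = -4.189453 < 0, so the root lies in [-3, -1.875]
p(-2.4375) = 17.6931 > 0, so the root lies in [-2.4375, -1.875]
p(-2.15625) = 5.7655 > 0, so the root lies in [-2.15625, -1.875]
p(-2.015625) = 0.5498 > 0, so the root lies in [-2.015625, -1.875]

-2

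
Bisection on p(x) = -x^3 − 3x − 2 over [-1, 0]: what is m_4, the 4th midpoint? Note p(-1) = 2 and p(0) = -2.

x = -0.5 gives p = -0.375, negative; keep [-1, -0.5]
x = -0.75 gives p = 0.671875, positive; keep [-0.75, -0.5]
x = -0.625 gives p = 0.119141, positive; keep [-0.625, -0.5]
x = -0.5625 gives p = -0.1345, negative; keep [-0.625, -0.5625]

-0.5625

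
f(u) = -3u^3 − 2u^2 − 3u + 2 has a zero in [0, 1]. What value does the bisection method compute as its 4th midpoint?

f(0.5) = -0.375 < 0, so the root lies in [0, 0.5]
f(0.25) = 1.078125 > 0, so the root lies in [0.25, 0.5]
f(0.375) = 0.435547 > 0, so the root lies in [0.375, 0.5]
f(0.4375) = 0.0535 > 0, so the root lies in [0.4375, 0.5]

0.4375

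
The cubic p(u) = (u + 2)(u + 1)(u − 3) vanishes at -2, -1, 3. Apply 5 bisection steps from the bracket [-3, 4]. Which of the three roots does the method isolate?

3

m = 0.5, p(m) = -9.375 (−); new bracket [0.5, 4]
m = 2.25, p(m) = -10.359375 (−); new bracket [2.25, 4]
m = 3.125, p(m) = 2.642578 (+); new bracket [2.25, 3.125]
m = 2.6875, p(m) = -5.4016 (−); new bracket [2.6875, 3.125]
m = 2.90625, p(m) = -1.7967 (−); new bracket [2.90625, 3.125]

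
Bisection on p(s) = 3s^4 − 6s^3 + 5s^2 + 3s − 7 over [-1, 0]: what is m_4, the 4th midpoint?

m = -0.5, p(m) = -6.3125 (−); new bracket [-1, -0.5]
m = -0.75, p(m) = -2.957031 (−); new bracket [-1, -0.75]
m = -0.875, p(m) = -0.018799 (−); new bracket [-1, -0.875]
m = -0.9375, p(m) = 1.8433 (+); new bracket [-0.9375, -0.875]

-0.9375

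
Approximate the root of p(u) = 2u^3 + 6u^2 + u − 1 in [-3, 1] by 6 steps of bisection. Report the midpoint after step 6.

u = -1 gives p = 2, positive; keep [-3, -1]
u = -2 gives p = 5, positive; keep [-3, -2]
u = -2.5 gives p = 2.75, positive; keep [-3, -2.5]
u = -2.75 gives p = 0.0312, positive; keep [-3, -2.75]
u = -2.875 gives p = -1.8086, negative; keep [-2.875, -2.75]
u = -2.8125 gives p = -0.8462, negative; keep [-2.8125, -2.75]

-2.8125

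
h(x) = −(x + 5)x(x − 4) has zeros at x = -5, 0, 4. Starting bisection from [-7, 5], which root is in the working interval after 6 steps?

m = -1, h(m) = -20 (−); new bracket [-7, -1]
m = -4, h(m) = -32 (−); new bracket [-7, -4]
m = -5.5, h(m) = 26.125 (+); new bracket [-5.5, -4]
m = -4.75, h(m) = -10.3906 (−); new bracket [-5.5, -4.75]
m = -5.125, h(m) = 5.8457 (+); new bracket [-5.125, -4.75]
m = -4.9375, h(m) = -2.7581 (−); new bracket [-5.125, -4.9375]

-5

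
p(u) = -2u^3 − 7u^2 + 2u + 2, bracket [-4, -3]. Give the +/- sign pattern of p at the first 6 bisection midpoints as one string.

-+--++

midpoint -3.5: p = -5 < 0 → [-4, -3.5]
midpoint -3.75: p = 1.53125 > 0 → [-3.75, -3.5]
midpoint -3.625: p = -1.964844 < 0 → [-3.75, -3.625]
midpoint -3.6875: p = -0.2759 < 0 → [-3.75, -3.6875]
midpoint -3.71875: p = 0.6127 > 0 → [-3.71875, -3.6875]
midpoint -3.703125: p = 0.1647 > 0 → [-3.703125, -3.6875]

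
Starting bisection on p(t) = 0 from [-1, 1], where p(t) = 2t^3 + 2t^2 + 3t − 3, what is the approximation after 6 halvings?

0.59375

p(0) = -3 < 0, so the root lies in [0, 1]
p(0.5) = -0.75 < 0, so the root lies in [0.5, 1]
p(0.75) = 1.21875 > 0, so the root lies in [0.5, 0.75]
p(0.625) = 0.1445 > 0, so the root lies in [0.5, 0.625]
p(0.5625) = -0.3237 < 0, so the root lies in [0.5625, 0.625]
p(0.59375) = -0.095 < 0, so the root lies in [0.59375, 0.625]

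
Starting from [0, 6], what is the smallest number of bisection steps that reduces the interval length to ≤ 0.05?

7

Width after n steps is 6/2^n. Need 2^n ≥ 6/0.05 = 120.
2^6 = 64 < 120 ≤ 2^7 = 128, so n = 7.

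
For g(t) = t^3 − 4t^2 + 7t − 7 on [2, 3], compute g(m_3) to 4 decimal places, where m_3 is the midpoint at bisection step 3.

m = 2.5, g(m) = 1.125 (+); new bracket [2, 2.5]
m = 2.25, g(m) = -0.109375 (−); new bracket [2.25, 2.5]
m = 2.375, g(m) = 0.458984 (+); new bracket [2.25, 2.375]

0.4590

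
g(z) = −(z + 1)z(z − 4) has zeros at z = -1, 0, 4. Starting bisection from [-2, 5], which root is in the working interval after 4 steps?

m = 1.5, g(m) = 9.375 (+); new bracket [1.5, 5]
m = 3.25, g(m) = 10.359375 (+); new bracket [3.25, 5]
m = 4.125, g(m) = -2.642578 (−); new bracket [3.25, 4.125]
m = 3.6875, g(m) = 5.4016 (+); new bracket [3.6875, 4.125]

4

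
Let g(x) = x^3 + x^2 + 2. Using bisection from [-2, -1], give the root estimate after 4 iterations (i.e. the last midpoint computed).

-1.6875

midpoint -1.5: g = 0.875 > 0 → [-2, -1.5]
midpoint -1.75: g = -0.296875 < 0 → [-1.75, -1.5]
midpoint -1.625: g = 0.349609 > 0 → [-1.75, -1.625]
midpoint -1.6875: g = 0.0422 > 0 → [-1.75, -1.6875]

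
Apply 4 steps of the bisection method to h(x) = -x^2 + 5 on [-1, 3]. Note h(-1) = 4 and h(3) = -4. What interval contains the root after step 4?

[2, 2.25]

h(1) = 4 > 0, so the root lies in [1, 3]
h(2) = 1 > 0, so the root lies in [2, 3]
h(2.5) = -1.25 < 0, so the root lies in [2, 2.5]
h(2.25) = -0.0625 < 0, so the root lies in [2, 2.25]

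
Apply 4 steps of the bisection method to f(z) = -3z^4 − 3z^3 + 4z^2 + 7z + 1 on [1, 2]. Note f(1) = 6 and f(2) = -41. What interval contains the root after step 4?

[1.3125, 1.375]

midpoint 1.5: f = -4.8125 < 0 → [1, 1.5]
midpoint 1.25: f = 2.816406 > 0 → [1.25, 1.5]
midpoint 1.375: f = -0.334717 < 0 → [1.25, 1.375]
midpoint 1.3125: f = 1.3925 > 0 → [1.3125, 1.375]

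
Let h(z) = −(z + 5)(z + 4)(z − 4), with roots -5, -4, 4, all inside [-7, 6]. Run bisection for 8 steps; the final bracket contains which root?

h(-0.5) = 70.875 > 0, so the root lies in [-0.5, 6]
h(2.75) = 65.390625 > 0, so the root lies in [2.75, 6]
h(4.375) = -29.443359 < 0, so the root lies in [2.75, 4.375]
h(3.5625) = 28.3298 > 0, so the root lies in [3.5625, 4.375]
h(3.96875) = 2.2334 > 0, so the root lies in [3.96875, 4.375]
h(4.171875) = -12.8823 < 0, so the root lies in [3.96875, 4.171875]
h(4.0703125) = -5.1469 < 0, so the root lies in [3.96875, 4.0703125]
h(4.01953125) = -1.4127 < 0, so the root lies in [3.96875, 4.01953125]

4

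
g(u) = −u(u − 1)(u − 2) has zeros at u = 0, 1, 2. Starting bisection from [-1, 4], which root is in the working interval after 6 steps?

m = 1.5, g(m) = 0.375 (+); new bracket [1.5, 4]
m = 2.75, g(m) = -3.609375 (−); new bracket [1.5, 2.75]
m = 2.125, g(m) = -0.298828 (−); new bracket [1.5, 2.125]
m = 1.8125, g(m) = 0.2761 (+); new bracket [1.8125, 2.125]
m = 1.96875, g(m) = 0.0596 (+); new bracket [1.96875, 2.125]
m = 2.046875, g(m) = -0.1004 (−); new bracket [1.96875, 2.046875]

2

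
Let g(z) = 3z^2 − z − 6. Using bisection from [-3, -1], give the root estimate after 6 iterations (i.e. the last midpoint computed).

-1.28125

midpoint -2: g = 8 > 0 → [-2, -1]
midpoint -1.5: g = 2.25 > 0 → [-1.5, -1]
midpoint -1.25: g = -0.0625 < 0 → [-1.5, -1.25]
midpoint -1.375: g = 1.0469 > 0 → [-1.375, -1.25]
midpoint -1.3125: g = 0.4805 > 0 → [-1.3125, -1.25]
midpoint -1.28125: g = 0.2061 > 0 → [-1.28125, -1.25]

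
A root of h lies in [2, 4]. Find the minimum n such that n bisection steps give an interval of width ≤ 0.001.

11

Width after n steps is 2/2^n. Need 2^n ≥ 2/0.001 = 2000.
2^10 = 1024 < 2000 ≤ 2^11 = 2048, so n = 11.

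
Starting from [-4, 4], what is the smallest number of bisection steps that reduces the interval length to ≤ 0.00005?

18

Width after n steps is 8/2^n. Need 2^n ≥ 8/0.00005 = 160000.
2^17 = 131072 < 160000 ≤ 2^18 = 262144, so n = 18.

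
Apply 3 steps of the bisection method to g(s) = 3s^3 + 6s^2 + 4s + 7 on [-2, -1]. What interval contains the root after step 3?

g(-1.5) = 4.375 > 0, so the root lies in [-2, -1.5]
g(-1.75) = 2.296875 > 0, so the root lies in [-2, -1.75]
g(-1.875) = 0.818359 > 0, so the root lies in [-2, -1.875]

[-2, -1.875]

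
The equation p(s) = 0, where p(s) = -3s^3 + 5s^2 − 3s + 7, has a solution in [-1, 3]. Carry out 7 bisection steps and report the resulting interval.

[1.8125, 1.84375]

s = 1 gives p = 6, positive; keep [1, 3]
s = 2 gives p = -3, negative; keep [1, 2]
s = 1.5 gives p = 3.625, positive; keep [1.5, 2]
s = 1.75 gives p = 0.9844, positive; keep [1.75, 2]
s = 1.875 gives p = -0.8223, negative; keep [1.75, 1.875]
s = 1.8125 gives p = 0.1252, positive; keep [1.8125, 1.875]
s = 1.84375 gives p = -0.3372, negative; keep [1.8125, 1.84375]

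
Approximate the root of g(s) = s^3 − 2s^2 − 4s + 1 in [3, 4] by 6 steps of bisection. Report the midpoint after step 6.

3.171875

s = 3.5 gives g = 5.375, positive; keep [3, 3.5]
s = 3.25 gives g = 1.203125, positive; keep [3, 3.25]
s = 3.125 gives g = -0.513672, negative; keep [3.125, 3.25]
s = 3.1875 gives g = 0.3152, positive; keep [3.125, 3.1875]
s = 3.15625 gives g = -0.1065, negative; keep [3.15625, 3.1875]
s = 3.171875 gives g = 0.1025, positive; keep [3.15625, 3.171875]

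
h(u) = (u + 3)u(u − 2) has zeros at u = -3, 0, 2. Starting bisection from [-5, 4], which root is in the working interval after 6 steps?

u = -0.5 gives h = 3.125, positive; keep [-5, -0.5]
u = -2.75 gives h = 3.265625, positive; keep [-5, -2.75]
u = -3.875 gives h = -19.919922, negative; keep [-3.875, -2.75]
u = -3.3125 gives h = -5.4993, negative; keep [-3.3125, -2.75]
u = -3.03125 gives h = -0.4766, negative; keep [-3.03125, -2.75]
u = -2.890625 gives h = 1.5462, positive; keep [-3.03125, -2.890625]

-3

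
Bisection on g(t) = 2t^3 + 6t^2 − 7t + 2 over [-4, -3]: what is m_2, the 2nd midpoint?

-3.75

midpoint -3.5: g = 14.25 > 0 → [-4, -3.5]
midpoint -3.75: g = 7.15625 > 0 → [-4, -3.75]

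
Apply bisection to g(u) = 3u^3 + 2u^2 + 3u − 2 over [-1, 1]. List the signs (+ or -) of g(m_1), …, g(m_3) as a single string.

midpoint 0: g = -2 < 0 → [0, 1]
midpoint 0.5: g = 0.375 > 0 → [0, 0.5]
midpoint 0.25: g = -1.078125 < 0 → [0.25, 0.5]

-+-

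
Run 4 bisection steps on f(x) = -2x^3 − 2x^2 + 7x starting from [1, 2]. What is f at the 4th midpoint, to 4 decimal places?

-0.0112

midpoint 1.5: f = -0.75 < 0 → [1, 1.5]
midpoint 1.25: f = 1.71875 > 0 → [1.25, 1.5]
midpoint 1.375: f = 0.644531 > 0 → [1.375, 1.5]
midpoint 1.4375: f = -0.0112 < 0 → [1.375, 1.4375]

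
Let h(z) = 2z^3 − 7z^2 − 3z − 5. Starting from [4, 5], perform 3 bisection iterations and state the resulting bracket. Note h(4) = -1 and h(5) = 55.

[4, 4.125]

z = 4.5 gives h = 22, positive; keep [4, 4.5]
z = 4.25 gives h = 9.34375, positive; keep [4, 4.25]
z = 4.125 gives h = 3.894531, positive; keep [4, 4.125]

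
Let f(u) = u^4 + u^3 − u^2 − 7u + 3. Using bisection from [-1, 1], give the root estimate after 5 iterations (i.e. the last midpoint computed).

midpoint 0: f = 3 > 0 → [0, 1]
midpoint 0.5: f = -0.5625 < 0 → [0, 0.5]
midpoint 0.25: f = 1.207031 > 0 → [0.25, 0.5]
midpoint 0.375: f = 0.3069 > 0 → [0.375, 0.5]
midpoint 0.4375: f = -0.1335 < 0 → [0.375, 0.4375]

0.4375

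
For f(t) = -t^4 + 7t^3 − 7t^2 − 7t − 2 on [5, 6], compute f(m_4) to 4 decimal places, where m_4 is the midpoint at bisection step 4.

4.1716

midpoint 5.5: f = -2.6875 < 0 → [5, 5.5]
midpoint 5.25: f = 21.542969 > 0 → [5.25, 5.5]
midpoint 5.375: f = 10.482178 > 0 → [5.375, 5.5]
midpoint 5.4375: f = 4.1716 > 0 → [5.4375, 5.5]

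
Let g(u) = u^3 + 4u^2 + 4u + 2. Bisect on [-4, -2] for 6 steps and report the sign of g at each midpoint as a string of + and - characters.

u = -3 gives g = -1, negative; keep [-3, -2]
u = -2.5 gives g = 1.375, positive; keep [-3, -2.5]
u = -2.75 gives g = 0.453125, positive; keep [-3, -2.75]
u = -2.875 gives g = -0.2012, negative; keep [-2.875, -2.75]
u = -2.8125 gives g = 0.1433, positive; keep [-2.875, -2.8125]
u = -2.84375 gives g = -0.0245, negative; keep [-2.84375, -2.8125]

-++-+-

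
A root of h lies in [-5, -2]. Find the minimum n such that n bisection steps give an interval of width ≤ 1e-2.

Width after n steps is 3/2^n. Need 2^n ≥ 3/1e-2 = 300.
2^8 = 256 < 300 ≤ 2^9 = 512, so n = 9.

9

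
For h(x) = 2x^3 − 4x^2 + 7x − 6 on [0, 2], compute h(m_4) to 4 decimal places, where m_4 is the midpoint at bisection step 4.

-0.3398

h(1) = -1 < 0, so the root lies in [1, 2]
h(1.5) = 2.25 > 0, so the root lies in [1, 1.5]
h(1.25) = 0.40625 > 0, so the root lies in [1, 1.25]
h(1.125) = -0.3398 < 0, so the root lies in [1.125, 1.25]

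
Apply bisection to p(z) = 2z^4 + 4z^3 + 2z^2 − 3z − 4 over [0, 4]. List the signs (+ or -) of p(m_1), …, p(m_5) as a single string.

++---

p(2) = 62 > 0, so the root lies in [0, 2]
p(1) = 1 > 0, so the root lies in [0, 1]
p(0.5) = -4.375 < 0, so the root lies in [0.5, 1]
p(0.75) = -2.8047 < 0, so the root lies in [0.75, 1]
p(0.875) = -1.2417 < 0, so the root lies in [0.875, 1]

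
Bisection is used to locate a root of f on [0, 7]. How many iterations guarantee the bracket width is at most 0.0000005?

Width after n steps is 7/2^n. Need 2^n ≥ 7/0.0000005 = 14000000.
2^23 = 8388608 < 14000000 ≤ 2^24 = 16777216, so n = 24.

24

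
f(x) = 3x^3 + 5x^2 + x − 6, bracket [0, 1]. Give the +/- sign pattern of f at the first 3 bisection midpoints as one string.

midpoint 0.5: f = -3.875 < 0 → [0.5, 1]
midpoint 0.75: f = -1.171875 < 0 → [0.75, 1]
midpoint 0.875: f = 0.712891 > 0 → [0.75, 0.875]

--+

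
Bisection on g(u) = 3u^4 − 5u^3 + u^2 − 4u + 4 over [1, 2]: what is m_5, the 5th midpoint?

m = 1.5, g(m) = -1.4375 (−); new bracket [1.5, 2]
m = 1.75, g(m) = 1.402344 (+); new bracket [1.5, 1.75]
m = 1.625, g(m) = -0.395752 (−); new bracket [1.625, 1.75]
m = 1.6875, g(m) = 0.398 (+); new bracket [1.625, 1.6875]
m = 1.65625, g(m) = -0.0238 (−); new bracket [1.65625, 1.6875]

1.65625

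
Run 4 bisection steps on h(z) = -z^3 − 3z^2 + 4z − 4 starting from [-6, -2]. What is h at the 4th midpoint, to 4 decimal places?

1.5781

z = -4 gives h = -4, negative; keep [-6, -4]
z = -5 gives h = 26, positive; keep [-5, -4]
z = -4.5 gives h = 8.375, positive; keep [-4.5, -4]
z = -4.25 gives h = 1.5781, positive; keep [-4.25, -4]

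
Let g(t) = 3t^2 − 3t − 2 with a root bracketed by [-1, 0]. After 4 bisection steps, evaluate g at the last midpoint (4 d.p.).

-0.1133

t = -0.5 gives g = 0.25, positive; keep [-0.5, 0]
t = -0.25 gives g = -1.0625, negative; keep [-0.5, -0.25]
t = -0.375 gives g = -0.453125, negative; keep [-0.5, -0.375]
t = -0.4375 gives g = -0.1133, negative; keep [-0.5, -0.4375]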